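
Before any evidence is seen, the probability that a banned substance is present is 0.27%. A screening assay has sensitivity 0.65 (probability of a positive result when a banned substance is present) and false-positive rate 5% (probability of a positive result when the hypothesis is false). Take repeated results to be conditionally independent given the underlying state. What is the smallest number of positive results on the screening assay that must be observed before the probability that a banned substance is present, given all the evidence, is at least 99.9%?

Prior odds = 0.0027/0.9973 = 27/9973.
Likelihood ratio of a positive result = 0.65/0.05 = 13.
Target posterior odds = 0.999/0.001 = 999.
Require 13ⁿ ≥ 999 ÷ (27/9973) = 369001.
13⁴ = 28561 falls short of 369001 but 13⁵ = 371293 reaches it, so n = 5.

5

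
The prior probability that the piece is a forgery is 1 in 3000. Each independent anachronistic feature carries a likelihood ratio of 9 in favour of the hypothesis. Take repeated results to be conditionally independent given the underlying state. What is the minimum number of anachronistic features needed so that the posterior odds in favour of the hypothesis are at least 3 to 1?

5

Prior odds: (1/3000) ÷ (2999/3000) = 1/2999.
Likelihood ratio per anachronistic feature = 9.
Target odds = 3.
Need (1/2999) × 9ⁿ ≥ 3, i.e. 9ⁿ ≥ 8997.
9⁴ = 6561 falls short of 8997 but 9⁵ = 59049 reaches it, so n = 5.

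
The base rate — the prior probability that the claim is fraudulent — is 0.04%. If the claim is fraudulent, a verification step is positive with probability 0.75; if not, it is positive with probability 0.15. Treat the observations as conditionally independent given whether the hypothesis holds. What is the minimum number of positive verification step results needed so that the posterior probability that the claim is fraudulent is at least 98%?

Prior odds: 0.0004 ÷ 0.9996 = 1/2499.
Likelihood ratio of a positive = 0.75/0.15 = 5.
Target posterior odds = 0.98/0.02 = 49.
Need (1/2499) × 5ⁿ ≥ 49, i.e. 5ⁿ ≥ 122451.
5⁷ = 78125 falls short of 122451 but 5⁸ = 390625 reaches it, so n = 8.

8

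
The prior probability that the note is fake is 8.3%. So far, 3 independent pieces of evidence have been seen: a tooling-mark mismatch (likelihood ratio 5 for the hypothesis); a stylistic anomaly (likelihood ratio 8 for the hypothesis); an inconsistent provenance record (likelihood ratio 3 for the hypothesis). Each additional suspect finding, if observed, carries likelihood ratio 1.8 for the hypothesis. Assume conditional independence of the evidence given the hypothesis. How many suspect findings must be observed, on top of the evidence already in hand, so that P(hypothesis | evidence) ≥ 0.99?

Prior odds = 0.083/0.917 = 83/917.
Combined Bayes factor of the evidence already in hand = 5 × 8 × 3 = 120.
Odds after that evidence = (83/917) × 120 = 9960/917.
Target odds = 0.99/0.01 = 99.
Need 1.8ⁿ ≥ 99 ÷ (9960/917) = 30261/3320.
1.8³ = 5.832 falls short of 30261/3320 but 1.8⁴ = 10.4976 reaches it, so n = 4.

4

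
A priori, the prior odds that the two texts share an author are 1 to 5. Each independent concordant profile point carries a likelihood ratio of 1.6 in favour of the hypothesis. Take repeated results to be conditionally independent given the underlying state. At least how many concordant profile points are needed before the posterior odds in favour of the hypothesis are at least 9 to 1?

9

Prior odds = 0.2.
Likelihood ratio per concordant profile point = 1.6.
Target odds = 9.
Require 1.6ⁿ ≥ 9 ÷ 0.2 = 45.
1.6⁸ = 16777216/390625 falls short of 45 but 1.6⁹ = 134217728/1953125 reaches it, so n = 9.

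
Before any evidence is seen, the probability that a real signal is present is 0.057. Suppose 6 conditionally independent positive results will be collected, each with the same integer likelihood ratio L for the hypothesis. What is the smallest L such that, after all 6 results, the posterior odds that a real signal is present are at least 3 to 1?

2

Prior odds = 0.057/0.943 = 57/943.
Target odds = 3.
Need L⁶ ≥ 3 ÷ (57/943) = 943/19.
1⁶ = 1 < 943/19 ≤ 64 = 2⁶, so L = 2.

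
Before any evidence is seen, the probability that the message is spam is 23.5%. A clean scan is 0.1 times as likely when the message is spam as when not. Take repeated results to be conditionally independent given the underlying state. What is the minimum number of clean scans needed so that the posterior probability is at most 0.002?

3

Prior odds = 0.235/0.765 = 47/153.
Likelihood ratio per clean scan = 0.1.
Target odds: 0.002 ÷ 0.998 = 1/499.
Require 0.1ⁿ ≤ 1/499 ÷ (47/153) = 153/23453.
0.1² = 0.01 is still above 153/23453 but 0.1³ = 0.001 is at or below it, so n = 3.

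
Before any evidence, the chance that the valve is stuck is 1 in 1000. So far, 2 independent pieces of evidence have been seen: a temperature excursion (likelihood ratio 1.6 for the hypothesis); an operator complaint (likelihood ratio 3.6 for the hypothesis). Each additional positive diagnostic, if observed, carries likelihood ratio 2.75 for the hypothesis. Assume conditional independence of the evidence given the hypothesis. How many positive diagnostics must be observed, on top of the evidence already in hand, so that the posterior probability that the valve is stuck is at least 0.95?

9

Prior odds = 0.001/0.999 = 1/999.
Combined Bayes factor of the evidence already in hand = 1.6 × 3.6 = 5.76.
Odds after that evidence = (1/999) × 5.76 = 16/2775.
Target odds = 0.95/0.05 = 19.
Need 2.75ⁿ ≥ 19 ÷ (16/2775) = 3295.3125.
2.75⁸ = 214358881/65536 falls short of 3295.3125 but 2.75⁹ ≈8994.86 reaches it, so n = 9.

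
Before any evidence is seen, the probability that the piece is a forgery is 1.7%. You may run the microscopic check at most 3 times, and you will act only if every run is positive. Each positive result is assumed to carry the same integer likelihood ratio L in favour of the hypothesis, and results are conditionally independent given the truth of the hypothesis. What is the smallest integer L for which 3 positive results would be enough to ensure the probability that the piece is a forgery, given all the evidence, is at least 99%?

Prior odds = 0.017/0.983 = 17/983.
Target odds = 0.99/0.01 = 99.
Need L³ ≥ 99 ÷ (17/983) = 97317/17.
17³ = 4913 < 97317/17 ≤ 5832 = 18³, so L = 18.

18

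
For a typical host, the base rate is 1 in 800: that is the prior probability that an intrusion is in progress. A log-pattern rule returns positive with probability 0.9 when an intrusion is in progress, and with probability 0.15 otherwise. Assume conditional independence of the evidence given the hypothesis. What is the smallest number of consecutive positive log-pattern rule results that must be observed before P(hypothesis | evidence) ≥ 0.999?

Prior odds: 0.00125 ÷ 0.99875 = 1/799.
Likelihood ratio of a positive result = 0.9/0.15 = 6.
Target posterior odds = 0.999/0.001 = 999.
Require 6ⁿ ≥ 999 ÷ (1/799) = 798201.
6⁷ = 279936 falls short of 798201 but 6⁸ = 1679616 reaches it, so n = 8.

8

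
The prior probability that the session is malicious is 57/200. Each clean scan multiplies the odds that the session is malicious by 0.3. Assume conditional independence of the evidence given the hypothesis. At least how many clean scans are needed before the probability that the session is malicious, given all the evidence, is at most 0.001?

Prior odds = 0.285/0.715 = 57/143.
Likelihood ratio per clean scan = 0.3.
Target posterior odds = 0.001/0.999 = 1/999.
Need (57/143) × 0.3ⁿ ≤ 1/999, i.e. 0.3ⁿ ≤ 143/56943.
0.3⁴ = 0.0081 is still above 143/56943 but 0.3⁵ = 243/100000 is at or below it, so n = 5.

5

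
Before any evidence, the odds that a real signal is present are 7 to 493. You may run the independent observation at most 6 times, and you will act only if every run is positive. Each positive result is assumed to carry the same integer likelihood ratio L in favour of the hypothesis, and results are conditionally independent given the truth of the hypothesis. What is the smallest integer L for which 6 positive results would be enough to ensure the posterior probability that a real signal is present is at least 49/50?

Prior odds = 7/493.
Target odds = 0.98/0.02 = 49.
Need L⁶ ≥ 49 ÷ (7/493) = 3451.
3⁶ = 729 < 3451 ≤ 4096 = 4⁶, so L = 4.

4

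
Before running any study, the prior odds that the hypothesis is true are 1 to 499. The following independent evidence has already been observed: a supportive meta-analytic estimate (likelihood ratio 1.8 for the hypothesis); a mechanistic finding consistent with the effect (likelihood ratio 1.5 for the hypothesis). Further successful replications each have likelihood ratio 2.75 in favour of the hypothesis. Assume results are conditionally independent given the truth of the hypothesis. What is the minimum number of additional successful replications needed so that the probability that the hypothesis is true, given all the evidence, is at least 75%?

7

Prior odds = 1/499.
Combined Bayes factor of the evidence already in hand = 1.8 × 1.5 = 2.7.
Odds after that evidence = (1/499) × 2.7 = 27/4990.
Target odds = 0.75/0.25 = 3.
Need 2.75ⁿ ≥ 3 ÷ (27/4990) = 4990/9.
2.75⁶ = 1771561/4096 falls short of 4990/9 but 2.75⁷ = 19487171/16384 reaches it, so n = 7.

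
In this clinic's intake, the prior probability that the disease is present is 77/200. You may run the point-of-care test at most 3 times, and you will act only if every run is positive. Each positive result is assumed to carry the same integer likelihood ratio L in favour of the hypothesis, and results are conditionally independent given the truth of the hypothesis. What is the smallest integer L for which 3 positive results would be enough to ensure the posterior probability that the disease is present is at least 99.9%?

12

Prior odds = 0.385/0.615 = 77/123.
Target odds = 0.999/0.001 = 999.
Need L³ ≥ 999 ÷ (77/123) = 122877/77.
11³ = 1331 < 122877/77 ≤ 1728 = 12³, so L = 12.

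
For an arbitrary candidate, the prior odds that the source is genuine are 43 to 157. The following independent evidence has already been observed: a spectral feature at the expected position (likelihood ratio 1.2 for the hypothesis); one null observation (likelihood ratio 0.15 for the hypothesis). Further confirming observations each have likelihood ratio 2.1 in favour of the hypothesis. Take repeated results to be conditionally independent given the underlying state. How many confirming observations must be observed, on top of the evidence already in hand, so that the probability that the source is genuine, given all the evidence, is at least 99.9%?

Prior odds = 43/157.
Combined Bayes factor of the evidence already in hand = 1.2 × 0.15 = 0.18.
Odds after that evidence = (43/157) × 0.18 = 387/7850.
Target odds = 0.999/0.001 = 999.
Need 2.1ⁿ ≥ 999 ÷ (387/7850) = 871350/43.
2.1¹³ ≈15447.2 falls short of 871350/43 but 2.1¹⁴ ≈32439.2 reaches it, so n = 14.

14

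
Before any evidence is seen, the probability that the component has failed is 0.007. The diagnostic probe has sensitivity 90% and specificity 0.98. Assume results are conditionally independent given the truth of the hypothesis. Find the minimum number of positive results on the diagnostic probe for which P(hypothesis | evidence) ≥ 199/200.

3

Prior odds = 0.007/0.993 = 7/993.
False-positive rate = 1 − 0.98 = 0.02; likelihood ratio of a positive = 0.9/0.02 = 45.
Target posterior odds = 0.995/0.005 = 199.
Need (7/993) × 45ⁿ ≥ 199, i.e. 45ⁿ ≥ 197607/7.
45² = 2025 falls short of 197607/7 but 45³ = 91125 reaches it, so n = 3.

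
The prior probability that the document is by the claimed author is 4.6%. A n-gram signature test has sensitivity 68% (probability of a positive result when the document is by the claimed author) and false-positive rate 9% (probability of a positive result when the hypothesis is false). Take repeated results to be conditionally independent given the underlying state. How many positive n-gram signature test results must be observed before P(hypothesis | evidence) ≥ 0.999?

5

Prior odds = 0.046/0.954 = 23/477.
Likelihood ratio of a positive result = 0.68/0.09 = 68/9.
Target posterior odds = 0.999/0.001 = 999.
Need (23/477) × (68/9)ⁿ ≥ 999, i.e. (68/9)ⁿ ≥ 476523/23.
(68/9)⁴ = 21381376/6561 falls short of 476523/23 but (68/9)⁵ ≈24622.5 reaches it, so n = 5.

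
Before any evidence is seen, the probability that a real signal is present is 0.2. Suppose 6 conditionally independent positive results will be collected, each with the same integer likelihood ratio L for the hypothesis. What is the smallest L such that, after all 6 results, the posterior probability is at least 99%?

Prior odds = 0.2/0.8 = 0.25.
Target odds = 0.99/0.01 = 99.
Need L⁶ ≥ 99 ÷ 0.25 = 396.
2⁶ = 64 < 396 ≤ 729 = 3⁶, so L = 3.

3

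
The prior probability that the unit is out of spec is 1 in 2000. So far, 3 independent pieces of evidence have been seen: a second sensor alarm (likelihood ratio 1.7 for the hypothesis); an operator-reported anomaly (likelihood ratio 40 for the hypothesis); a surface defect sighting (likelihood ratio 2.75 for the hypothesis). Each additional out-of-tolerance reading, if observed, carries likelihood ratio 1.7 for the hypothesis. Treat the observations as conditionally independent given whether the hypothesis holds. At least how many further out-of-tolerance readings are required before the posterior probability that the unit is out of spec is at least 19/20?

11

Prior odds = 0.0005/0.9995 = 1/1999.
Combined Bayes factor of the evidence already in hand = 1.7 × 40 × 2.75 = 187.
Odds after that evidence = (1/1999) × 187 = 187/1999.
Target odds = 0.95/0.05 = 19.
Need 1.7ⁿ ≥ 19 ÷ (187/1999) = 37981/187.
1.7¹⁰ ≈201.599 falls short of 37981/187 but 1.7¹¹ ≈342.719 reaches it, so n = 11.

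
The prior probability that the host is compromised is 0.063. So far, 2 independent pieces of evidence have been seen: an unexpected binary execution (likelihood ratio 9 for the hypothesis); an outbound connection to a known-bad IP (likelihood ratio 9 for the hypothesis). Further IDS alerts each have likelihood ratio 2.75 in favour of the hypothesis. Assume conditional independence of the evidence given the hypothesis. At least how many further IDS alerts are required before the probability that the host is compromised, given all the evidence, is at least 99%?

3

Prior odds = 0.063/0.937 = 63/937.
Combined Bayes factor of the evidence already in hand = 9 × 9 = 81.
Odds after that evidence = (63/937) × 81 = 5103/937.
Target odds = 0.99/0.01 = 99.
Need 2.75ⁿ ≥ 99 ÷ (5103/937) = 10307/567.
2.75² = 7.5625 falls short of 10307/567 but 2.75³ = 20.796875 reaches it, so n = 3.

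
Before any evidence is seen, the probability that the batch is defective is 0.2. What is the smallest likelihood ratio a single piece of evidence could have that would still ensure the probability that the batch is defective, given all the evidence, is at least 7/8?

Prior odds = 0.2/0.8 = 0.25.
Target odds = 0.875/0.125 = 7.
Required Bayes factor = 7 ÷ 0.25 = 28.

28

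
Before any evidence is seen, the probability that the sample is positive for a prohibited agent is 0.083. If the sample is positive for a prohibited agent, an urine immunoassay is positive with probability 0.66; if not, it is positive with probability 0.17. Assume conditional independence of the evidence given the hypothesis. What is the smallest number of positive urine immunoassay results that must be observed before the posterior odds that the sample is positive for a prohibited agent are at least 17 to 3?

4

Prior odds: 0.083 ÷ 0.917 = 83/917.
Likelihood ratio of a positive = 0.66/0.17 = 66/17.
Target odds = 17/3.
Require (66/17)ⁿ ≥ 17/3 ÷ (83/917) = 15589/249.
(66/17)³ = 287496/4913 falls short of 15589/249 but (66/17)⁴ = 18974736/83521 reaches it, so n = 4.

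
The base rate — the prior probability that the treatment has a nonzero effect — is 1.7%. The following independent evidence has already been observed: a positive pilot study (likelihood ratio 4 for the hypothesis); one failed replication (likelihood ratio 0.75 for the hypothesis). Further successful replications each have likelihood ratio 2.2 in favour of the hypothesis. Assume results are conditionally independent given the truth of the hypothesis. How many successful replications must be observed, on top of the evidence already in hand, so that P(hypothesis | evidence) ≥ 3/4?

Prior odds = 0.017/0.983 = 17/983.
Combined Bayes factor of the evidence already in hand = 4 × 0.75 = 3.
Odds after that evidence = (17/983) × 3 = 51/983.
Target odds = 0.75/0.25 = 3.
Need 2.2ⁿ ≥ 3 ÷ (51/983) = 983/17.
2.2⁵ = 51.53632 falls short of 983/17 but 2.2⁶ = 1771561/15625 reaches it, so n = 6.

6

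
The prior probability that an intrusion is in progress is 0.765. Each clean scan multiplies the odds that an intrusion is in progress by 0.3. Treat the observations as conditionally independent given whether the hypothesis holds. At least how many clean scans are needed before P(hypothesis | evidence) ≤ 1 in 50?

5

Prior odds: 0.765 ÷ 0.235 = 153/47.
Likelihood ratio per clean scan = 0.3.
Target posterior odds = 0.02/0.98 = 1/49.
Need (153/47) × 0.3ⁿ ≤ 1/49, i.e. 0.3ⁿ ≤ 47/7497.
0.3⁴ = 0.0081 is still above 47/7497 but 0.3⁵ = 243/100000 is at or below it, so n = 5.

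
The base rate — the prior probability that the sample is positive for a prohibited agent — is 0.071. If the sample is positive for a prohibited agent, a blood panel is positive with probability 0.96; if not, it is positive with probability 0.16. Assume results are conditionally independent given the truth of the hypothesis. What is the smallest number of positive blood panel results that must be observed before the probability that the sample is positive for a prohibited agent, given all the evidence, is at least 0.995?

Prior odds: 0.071 ÷ 0.929 = 71/929.
Likelihood ratio of a positive = 0.96/0.16 = 6.
Target posterior odds = 0.995/0.005 = 199.
Require 6ⁿ ≥ 199 ÷ (71/929) = 184871/71.
6⁴ = 1296 falls short of 184871/71 but 6⁵ = 7776 reaches it, so n = 5.

5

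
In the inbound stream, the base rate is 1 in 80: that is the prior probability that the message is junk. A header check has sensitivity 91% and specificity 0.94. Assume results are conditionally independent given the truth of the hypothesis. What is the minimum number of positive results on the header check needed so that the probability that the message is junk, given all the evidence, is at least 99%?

Prior odds = 0.0125/0.9875 = 1/79.
False-positive rate = 1 − 0.94 = 0.06; likelihood ratio of a positive = 0.91/0.06 = 91/6.
Target odds: 0.99 ÷ 0.01 = 99.
Need (1/79) × (91/6)ⁿ ≥ 99, i.e. (91/6)ⁿ ≥ 7821.
(91/6)³ = 753571/216 falls short of 7821 but (91/6)⁴ = 68574961/1296 reaches it, so n = 4.

4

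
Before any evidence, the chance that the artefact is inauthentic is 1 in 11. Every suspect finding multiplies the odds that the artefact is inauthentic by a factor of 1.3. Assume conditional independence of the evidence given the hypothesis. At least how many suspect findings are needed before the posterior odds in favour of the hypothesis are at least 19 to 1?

20

Prior odds: (1/11) ÷ (10/11) = 0.1.
Likelihood ratio per suspect finding = 1.3.
Target odds = 19.
Require 1.3ⁿ ≥ 19 ÷ 0.1 = 190.
1.3¹⁹ ≈146.192 falls short of 190 but 1.3²⁰ ≈190.05 reaches it, so n = 20.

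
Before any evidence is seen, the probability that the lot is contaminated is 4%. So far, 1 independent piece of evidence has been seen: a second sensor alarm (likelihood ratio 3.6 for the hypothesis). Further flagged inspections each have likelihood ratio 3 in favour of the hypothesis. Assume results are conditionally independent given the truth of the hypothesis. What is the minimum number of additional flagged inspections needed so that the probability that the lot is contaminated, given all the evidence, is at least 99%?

6

Prior odds = 0.04/0.96 = 1/24.
Bayes factor of the evidence already in hand = 3.6.
Odds after that evidence = (1/24) × 3.6 = 0.15.
Target odds = 0.99/0.01 = 99.
Need 3ⁿ ≥ 99 ÷ 0.15 = 660.
3⁵ = 243 falls short of 660 but 3⁶ = 729 reaches it, so n = 6.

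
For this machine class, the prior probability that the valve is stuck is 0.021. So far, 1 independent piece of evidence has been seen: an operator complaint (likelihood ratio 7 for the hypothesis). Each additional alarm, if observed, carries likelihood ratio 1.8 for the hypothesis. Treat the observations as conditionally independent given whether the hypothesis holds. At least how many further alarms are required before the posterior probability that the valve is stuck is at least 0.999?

Prior odds = 0.021/0.979 = 21/979.
Bayes factor of the evidence already in hand = 7.
Odds after that evidence = (21/979) × 7 = 147/979.
Target odds = 0.999/0.001 = 999.
Need 1.8ⁿ ≥ 999 ÷ (147/979) = 326007/49.
1.8¹⁴ ≈3748.13 falls short of 326007/49 but 1.8¹⁵ ≈6746.64 reaches it, so n = 15.

15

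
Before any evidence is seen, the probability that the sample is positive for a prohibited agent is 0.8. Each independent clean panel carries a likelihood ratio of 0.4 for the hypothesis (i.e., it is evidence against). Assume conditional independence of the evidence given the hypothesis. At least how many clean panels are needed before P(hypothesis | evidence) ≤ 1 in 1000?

Prior odds = 0.8/0.2 = 4.
Likelihood ratio per clean panel = 0.4.
Target odds: 0.001 ÷ 0.999 = 1/999.
Require 0.4ⁿ ≤ 1/999 ÷ 4 = 1/3996.
0.4⁹ = 512/1953125 is still above 1/3996 but 0.4¹⁰ = 1024/9765625 is at or below it, so n = 10.

10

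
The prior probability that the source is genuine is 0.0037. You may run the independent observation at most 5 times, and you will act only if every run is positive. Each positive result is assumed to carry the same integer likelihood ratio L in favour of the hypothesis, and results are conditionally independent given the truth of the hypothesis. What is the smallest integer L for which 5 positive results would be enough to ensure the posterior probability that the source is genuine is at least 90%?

Prior odds = 0.0037/0.9963 = 37/9963.
Target odds = 0.9/0.1 = 9.
Need L⁵ ≥ 9 ÷ (37/9963) = 89667/37.
4⁵ = 1024 < 89667/37 ≤ 3125 = 5⁵, so L = 5.

5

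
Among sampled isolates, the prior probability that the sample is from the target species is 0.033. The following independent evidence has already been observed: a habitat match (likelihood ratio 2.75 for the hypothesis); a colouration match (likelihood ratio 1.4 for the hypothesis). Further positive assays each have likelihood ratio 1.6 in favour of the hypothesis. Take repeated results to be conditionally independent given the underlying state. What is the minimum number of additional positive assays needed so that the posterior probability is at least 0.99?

Prior odds = 0.033/0.967 = 33/967.
Combined Bayes factor of the evidence already in hand = 2.75 × 1.4 = 3.85.
Odds after that evidence = (33/967) × 3.85 = 2541/19340.
Target odds = 0.99/0.01 = 99.
Need 1.6ⁿ ≥ 99 ÷ (2541/19340) = 58020/77.
1.6¹⁴ ≈720.576 falls short of 58020/77 but 1.6¹⁵ ≈1152.92 reaches it, so n = 15.

15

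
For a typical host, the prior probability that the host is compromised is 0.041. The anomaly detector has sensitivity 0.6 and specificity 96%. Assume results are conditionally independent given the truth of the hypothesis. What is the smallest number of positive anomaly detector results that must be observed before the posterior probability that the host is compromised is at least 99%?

Prior odds = 0.041/0.959 = 41/959.
False-positive rate = 1 − 0.96 = 0.04; likelihood ratio of a positive = 0.6/0.04 = 15.
Target odds: 0.99 ÷ 0.01 = 99.
Need (41/959) × 15ⁿ ≥ 99, i.e. 15ⁿ ≥ 94941/41.
15² = 225 falls short of 94941/41 but 15³ = 3375 reaches it, so n = 3.

3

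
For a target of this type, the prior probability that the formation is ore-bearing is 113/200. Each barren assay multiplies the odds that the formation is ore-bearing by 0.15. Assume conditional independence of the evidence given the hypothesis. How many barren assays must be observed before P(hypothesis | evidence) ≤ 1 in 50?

3

Prior odds: 0.565 ÷ 0.435 = 113/87.
Likelihood ratio per barren assay = 0.15.
Target posterior odds = 0.02/0.98 = 1/49.
Need (113/87) × 0.15ⁿ ≤ 1/49, i.e. 0.15ⁿ ≤ 87/5537.
0.15² = 0.0225 is still above 87/5537 but 0.15³ = 0.003375 is at or below it, so n = 3.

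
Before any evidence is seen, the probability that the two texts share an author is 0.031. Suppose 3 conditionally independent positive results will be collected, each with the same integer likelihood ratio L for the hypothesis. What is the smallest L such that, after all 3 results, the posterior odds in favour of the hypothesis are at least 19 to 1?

Prior odds = 0.031/0.969 = 31/969.
Target odds = 19.
Need L³ ≥ 19 ÷ (31/969) = 18411/31.
8³ = 512 < 18411/31 ≤ 729 = 9³, so L = 9.

9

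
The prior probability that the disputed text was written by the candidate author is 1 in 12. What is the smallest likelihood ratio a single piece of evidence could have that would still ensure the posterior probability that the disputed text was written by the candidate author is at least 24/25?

Prior odds = (1/12)/(11/12) = 1/11.
Target odds = 0.96/0.04 = 24.
Required Bayes factor = 24 ÷ (1/11) = 264.

264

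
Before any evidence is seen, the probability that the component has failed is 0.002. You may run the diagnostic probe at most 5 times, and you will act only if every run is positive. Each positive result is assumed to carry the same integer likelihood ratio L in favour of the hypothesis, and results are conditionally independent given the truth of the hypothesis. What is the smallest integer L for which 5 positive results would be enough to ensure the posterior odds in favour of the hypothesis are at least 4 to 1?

Prior odds = 0.002/0.998 = 1/499.
Target odds = 4.
Need L⁵ ≥ 4 ÷ (1/499) = 1996.
4⁵ = 1024 < 1996 ≤ 3125 = 5⁵, so L = 5.

5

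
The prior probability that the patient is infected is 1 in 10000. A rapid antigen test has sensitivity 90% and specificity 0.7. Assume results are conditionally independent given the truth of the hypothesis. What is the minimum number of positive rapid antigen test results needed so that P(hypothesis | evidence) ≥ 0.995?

14

Prior odds: 0.0001 ÷ 0.9999 = 1/9999.
False-positive rate = 1 − 0.7 = 0.3; likelihood ratio of a positive = 0.9/0.3 = 3.
Target odds: 0.995 ÷ 0.005 = 199.
Require 3ⁿ ≥ 199 ÷ (1/9999) = 1989801.
3¹³ = 1594323 falls short of 1989801 but 3¹⁴ = 4782969 reaches it, so n = 14.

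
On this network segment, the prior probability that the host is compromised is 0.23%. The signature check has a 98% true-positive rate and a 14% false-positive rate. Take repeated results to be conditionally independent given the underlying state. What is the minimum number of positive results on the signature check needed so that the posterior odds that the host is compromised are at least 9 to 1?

5

Prior odds = 0.0023/0.9977 = 23/9977.
Likelihood ratio of a positive result = 0.98/0.14 = 7.
Target odds = 9.
Need (23/9977) × 7ⁿ ≥ 9, i.e. 7ⁿ ≥ 89793/23.
7⁴ = 2401 falls short of 89793/23 but 7⁵ = 16807 reaches it, so n = 5.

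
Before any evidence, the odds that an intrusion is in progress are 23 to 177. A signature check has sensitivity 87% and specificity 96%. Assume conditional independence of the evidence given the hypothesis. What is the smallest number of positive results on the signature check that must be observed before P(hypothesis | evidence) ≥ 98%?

Prior odds = 23/177.
False-positive rate = 1 − 0.96 = 0.04; likelihood ratio of a positive = 0.87/0.04 = 21.75.
Target odds: 0.98 ÷ 0.02 = 49.
Require 21.75ⁿ ≥ 49 ÷ (23/177) = 8673/23.
21.75¹ = 21.75 falls short of 8673/23 but 21.75² = 473.0625 reaches it, so n = 2.

2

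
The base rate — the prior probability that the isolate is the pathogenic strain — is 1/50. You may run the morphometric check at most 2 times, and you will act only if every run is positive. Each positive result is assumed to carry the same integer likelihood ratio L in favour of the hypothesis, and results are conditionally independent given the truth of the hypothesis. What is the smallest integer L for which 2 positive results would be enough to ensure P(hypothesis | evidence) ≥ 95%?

Prior odds = 0.02/0.98 = 1/49.
Target odds = 0.95/0.05 = 19.
Need L² ≥ 19 ÷ (1/49) = 931.
30² = 900 < 931 ≤ 961 = 31², so L = 31.

31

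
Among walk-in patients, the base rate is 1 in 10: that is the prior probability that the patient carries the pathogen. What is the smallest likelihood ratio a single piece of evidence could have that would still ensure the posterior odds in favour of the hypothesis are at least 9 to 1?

Prior odds = 0.1/0.9 = 1/9.
Target odds = 9.
Required Bayes factor = 9 ÷ (1/9) = 81.

81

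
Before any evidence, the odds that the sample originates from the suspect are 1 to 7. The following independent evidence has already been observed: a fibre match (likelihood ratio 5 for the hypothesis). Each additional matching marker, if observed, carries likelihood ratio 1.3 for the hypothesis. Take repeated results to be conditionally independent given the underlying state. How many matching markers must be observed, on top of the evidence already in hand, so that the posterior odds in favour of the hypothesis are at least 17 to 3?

8

Prior odds = 1/7.
Bayes factor of the evidence already in hand = 5.
Odds after that evidence = (1/7) × 5 = 5/7.
Target odds = 17/3.
Need 1.3ⁿ ≥ 17/3 ÷ (5/7) = 119/15.
1.3⁷ = 62748517/10000000 falls short of 119/15 but 1.3⁸ = 815730721/100000000 reaches it, so n = 8.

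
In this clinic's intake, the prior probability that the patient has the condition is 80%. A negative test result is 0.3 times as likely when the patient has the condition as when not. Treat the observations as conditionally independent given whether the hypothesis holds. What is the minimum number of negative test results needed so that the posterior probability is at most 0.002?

7

Prior odds: 0.8 ÷ 0.2 = 4.
Likelihood ratio per negative test result = 0.3.
Target odds: 0.002 ÷ 0.998 = 1/499.
Need 4 × 0.3ⁿ ≤ 1/499, i.e. 0.3ⁿ ≤ 1/1996.
0.3⁶ = 729/1000000 is still above 1/1996 but 0.3⁷ = 2187/10000000 is at or below it, so n = 7.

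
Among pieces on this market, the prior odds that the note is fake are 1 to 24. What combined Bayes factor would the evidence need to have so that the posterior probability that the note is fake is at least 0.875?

Prior odds = 1/24.
Target odds = 0.875/0.125 = 7.
Required Bayes factor = 7 ÷ (1/24) = 168.

168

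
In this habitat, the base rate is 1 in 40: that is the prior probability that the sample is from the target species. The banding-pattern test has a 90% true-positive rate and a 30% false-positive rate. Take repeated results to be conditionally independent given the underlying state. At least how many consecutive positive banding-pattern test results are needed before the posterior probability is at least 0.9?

6

Prior odds: 0.025 ÷ 0.975 = 1/39.
Likelihood ratio of a positive result = 0.9/0.3 = 3.
Target odds: 0.9 ÷ 0.1 = 9.
Need (1/39) × 3ⁿ ≥ 9, i.e. 3ⁿ ≥ 351.
3⁵ = 243 falls short of 351 but 3⁶ = 729 reaches it, so n = 6.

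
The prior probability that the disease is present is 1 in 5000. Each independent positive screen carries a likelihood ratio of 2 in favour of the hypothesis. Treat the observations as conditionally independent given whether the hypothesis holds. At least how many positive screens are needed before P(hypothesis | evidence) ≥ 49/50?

18

Prior odds: 0.0002 ÷ 0.9998 = 1/4999.
Likelihood ratio per positive screen = 2.
Target odds: 0.98 ÷ 0.02 = 49.
Need (1/4999) × 2ⁿ ≥ 49, i.e. 2ⁿ ≥ 244951.
2¹⁷ = 131072 falls short of 244951 but 2¹⁸ = 262144 reaches it, so n = 18.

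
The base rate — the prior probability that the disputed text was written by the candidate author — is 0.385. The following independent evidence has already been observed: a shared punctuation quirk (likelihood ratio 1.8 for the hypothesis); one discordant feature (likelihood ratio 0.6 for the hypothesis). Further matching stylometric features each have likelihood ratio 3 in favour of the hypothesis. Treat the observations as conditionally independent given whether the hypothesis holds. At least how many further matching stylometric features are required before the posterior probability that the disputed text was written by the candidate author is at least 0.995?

Prior odds = 0.385/0.615 = 77/123.
Combined Bayes factor of the evidence already in hand = 1.8 × 0.6 = 1.08.
Odds after that evidence = (77/123) × 1.08 = 693/1025.
Target odds = 0.995/0.005 = 199.
Need 3ⁿ ≥ 199 ÷ (693/1025) = 203975/693.
3⁵ = 243 falls short of 203975/693 but 3⁶ = 729 reaches it, so n = 6.

6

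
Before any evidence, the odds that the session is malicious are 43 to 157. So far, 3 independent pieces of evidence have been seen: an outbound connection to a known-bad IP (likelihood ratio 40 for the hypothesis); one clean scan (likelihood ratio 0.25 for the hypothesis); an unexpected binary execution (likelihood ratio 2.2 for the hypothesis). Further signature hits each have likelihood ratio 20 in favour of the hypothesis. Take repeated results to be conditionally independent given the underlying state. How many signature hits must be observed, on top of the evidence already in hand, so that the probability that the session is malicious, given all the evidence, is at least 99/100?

1

Prior odds = 43/157.
Combined Bayes factor of the evidence already in hand = 40 × 0.25 × 2.2 = 22.
Odds after that evidence = (43/157) × 22 = 946/157.
Target odds = 0.99/0.01 = 99.
Need 20ⁿ ≥ 99 ÷ (946/157) = 1413/86.
20¹ = 20, which meets the required 1413/86; so n = 1.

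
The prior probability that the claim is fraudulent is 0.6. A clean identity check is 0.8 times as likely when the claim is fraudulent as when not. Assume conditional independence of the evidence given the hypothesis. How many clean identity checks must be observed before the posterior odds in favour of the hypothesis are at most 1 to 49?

Prior odds: 0.6 ÷ 0.4 = 1.5.
Likelihood ratio per clean identity check = 0.8.
Target odds = 1/49.
Require 0.8ⁿ ≤ 1/49 ÷ 1.5 = 2/147.
0.8¹⁹ ≈0.0144115 is still above 2/147 but 0.8²⁰ ≈0.0115292 is at or below it, so n = 20.

20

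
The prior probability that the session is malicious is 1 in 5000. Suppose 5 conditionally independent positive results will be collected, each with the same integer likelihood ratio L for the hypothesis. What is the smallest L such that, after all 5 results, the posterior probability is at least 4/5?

8

Prior odds = 0.0002/0.9998 = 1/4999.
Target odds = 0.8/0.2 = 4.
Need L⁵ ≥ 4 ÷ (1/4999) = 19996.
7⁵ = 16807 < 19996 ≤ 32768 = 8⁵, so L = 8.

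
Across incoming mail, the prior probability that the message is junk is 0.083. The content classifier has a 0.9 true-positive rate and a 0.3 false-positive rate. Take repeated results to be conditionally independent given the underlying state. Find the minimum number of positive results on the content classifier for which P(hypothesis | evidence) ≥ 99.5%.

Prior odds = 0.083/0.917 = 83/917.
Likelihood ratio of a positive result = 0.9/0.3 = 3.
Target odds: 0.995 ÷ 0.005 = 199.
Require 3ⁿ ≥ 199 ÷ (83/917) = 182483/83.
3⁷ = 2187 falls short of 182483/83 but 3⁸ = 6561 reaches it, so n = 8.

8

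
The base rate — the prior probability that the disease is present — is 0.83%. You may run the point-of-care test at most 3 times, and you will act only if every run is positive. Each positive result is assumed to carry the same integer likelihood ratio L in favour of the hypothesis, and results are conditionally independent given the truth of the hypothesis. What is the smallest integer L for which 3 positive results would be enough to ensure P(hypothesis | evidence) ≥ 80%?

8

Prior odds = 0.0083/0.9917 = 83/9917.
Target odds = 0.8/0.2 = 4.
Need L³ ≥ 4 ÷ (83/9917) = 39668/83.
7³ = 343 < 39668/83 ≤ 512 = 8³, so L = 8.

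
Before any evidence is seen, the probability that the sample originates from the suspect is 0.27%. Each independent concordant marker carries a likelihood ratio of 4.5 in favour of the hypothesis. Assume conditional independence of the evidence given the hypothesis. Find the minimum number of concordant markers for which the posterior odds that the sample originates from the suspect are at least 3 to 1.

Prior odds: 0.0027 ÷ 0.9973 = 27/9973.
Likelihood ratio per concordant marker = 4.5.
Target odds = 3.
Require 4.5ⁿ ≥ 3 ÷ (27/9973) = 9973/9.
4.5⁴ = 410.0625 falls short of 9973/9 but 4.5⁵ = 1845.28125 reaches it, so n = 5.

5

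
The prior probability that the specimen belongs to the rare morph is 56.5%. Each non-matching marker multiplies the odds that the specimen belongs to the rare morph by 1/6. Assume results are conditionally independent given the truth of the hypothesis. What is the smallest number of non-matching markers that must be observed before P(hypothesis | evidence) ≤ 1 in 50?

3

Prior odds = 0.565/0.435 = 113/87.
Likelihood ratio per non-matching marker = 1/6.
Target posterior odds = 0.02/0.98 = 1/49.
Need (113/87) × (1/6)ⁿ ≤ 1/49, i.e. (1/6)ⁿ ≤ 87/5537.
(1/6)² = 1/36 is still above 87/5537 but (1/6)³ = 1/216 is at or below it, so n = 3.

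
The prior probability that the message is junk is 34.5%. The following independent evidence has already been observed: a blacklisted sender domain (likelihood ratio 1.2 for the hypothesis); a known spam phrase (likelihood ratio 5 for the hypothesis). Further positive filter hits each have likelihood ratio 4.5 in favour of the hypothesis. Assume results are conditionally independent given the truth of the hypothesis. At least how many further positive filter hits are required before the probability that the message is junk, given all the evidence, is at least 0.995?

Prior odds = 0.345/0.655 = 69/131.
Combined Bayes factor of the evidence already in hand = 1.2 × 5 = 6.
Odds after that evidence = (69/131) × 6 = 414/131.
Target odds = 0.995/0.005 = 199.
Need 4.5ⁿ ≥ 199 ÷ (414/131) = 26069/414.
4.5² = 20.25 falls short of 26069/414 but 4.5³ = 91.125 reaches it, so n = 3.

3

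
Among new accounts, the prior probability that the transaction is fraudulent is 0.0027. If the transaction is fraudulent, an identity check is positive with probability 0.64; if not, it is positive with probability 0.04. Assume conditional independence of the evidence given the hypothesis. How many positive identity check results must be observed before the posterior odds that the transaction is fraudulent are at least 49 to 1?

Prior odds = 0.0027/0.9973 = 27/9973.
Likelihood ratio of a positive = 0.64/0.04 = 16.
Target odds = 49.
Require 16ⁿ ≥ 49 ÷ (27/9973) = 488677/27.
16³ = 4096 falls short of 488677/27 but 16⁴ = 65536 reaches it, so n = 4.

4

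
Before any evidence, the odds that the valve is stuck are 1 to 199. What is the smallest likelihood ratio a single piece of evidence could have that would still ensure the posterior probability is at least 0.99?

Prior odds = 1/199.
Target odds = 0.99/0.01 = 99.
Required Bayes factor = 99 ÷ (1/199) = 19701.

19701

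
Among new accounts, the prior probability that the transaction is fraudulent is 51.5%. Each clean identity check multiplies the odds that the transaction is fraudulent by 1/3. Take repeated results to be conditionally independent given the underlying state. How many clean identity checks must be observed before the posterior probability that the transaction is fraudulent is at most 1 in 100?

Prior odds: 0.515 ÷ 0.485 = 103/97.
Likelihood ratio per clean identity check = 1/3.
Target posterior odds = 0.01/0.99 = 1/99.
Need (103/97) × (1/3)ⁿ ≤ 1/99, i.e. (1/3)ⁿ ≤ 97/10197.
(1/3)⁴ = 1/81 is still above 97/10197 but (1/3)⁵ = 1/243 is at or below it, so n = 5.

5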